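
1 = 1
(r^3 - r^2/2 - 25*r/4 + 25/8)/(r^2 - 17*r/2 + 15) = (r^2 + 2*r - 5/4)/(r - 6)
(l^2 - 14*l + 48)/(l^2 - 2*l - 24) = (l - 8)/(l + 4)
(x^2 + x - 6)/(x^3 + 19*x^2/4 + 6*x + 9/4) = 4*(x - 2)/(4*x^2 + 7*x + 3)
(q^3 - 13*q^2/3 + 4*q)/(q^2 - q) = (q^2 - 13*q/3 + 4)/(q - 1)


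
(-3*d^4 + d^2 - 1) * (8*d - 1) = -24*d^5 + 3*d^4 + 8*d^3 - d^2 - 8*d + 1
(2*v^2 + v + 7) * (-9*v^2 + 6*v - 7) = -18*v^4 + 3*v^3 - 71*v^2 + 35*v - 49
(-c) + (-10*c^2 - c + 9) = -10*c^2 - 2*c + 9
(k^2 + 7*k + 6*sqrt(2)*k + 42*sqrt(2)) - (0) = k^2 + 7*k + 6*sqrt(2)*k + 42*sqrt(2)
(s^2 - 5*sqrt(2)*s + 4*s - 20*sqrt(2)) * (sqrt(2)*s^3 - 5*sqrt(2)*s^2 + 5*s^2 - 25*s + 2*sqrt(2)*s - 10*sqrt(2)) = sqrt(2)*s^5 - 5*s^4 - sqrt(2)*s^4 - 43*sqrt(2)*s^3 + 5*s^3 + 23*sqrt(2)*s^2 + 80*s^2 + 20*s + 460*sqrt(2)*s + 400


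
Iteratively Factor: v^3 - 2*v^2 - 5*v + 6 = (v + 2)*(v^2 - 4*v + 3) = (v - 3)*(v + 2)*(v - 1)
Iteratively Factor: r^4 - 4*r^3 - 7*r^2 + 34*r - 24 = (r - 4)*(r^3 - 7*r + 6) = (r - 4)*(r + 3)*(r^2 - 3*r + 2) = (r - 4)*(r - 1)*(r + 3)*(r - 2)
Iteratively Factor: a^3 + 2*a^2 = (a)*(a^2 + 2*a) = a^2*(a + 2)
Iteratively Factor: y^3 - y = (y + 1)*(y^2 - y) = (y - 1)*(y + 1)*(y)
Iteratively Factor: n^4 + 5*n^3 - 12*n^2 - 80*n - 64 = (n + 1)*(n^3 + 4*n^2 - 16*n - 64) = (n - 4)*(n + 1)*(n^2 + 8*n + 16) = (n - 4)*(n + 1)*(n + 4)*(n + 4)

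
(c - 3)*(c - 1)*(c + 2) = c^3 - 2*c^2 - 5*c + 6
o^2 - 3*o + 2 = (o - 2)*(o - 1)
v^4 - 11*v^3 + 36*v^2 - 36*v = v*(v - 6)*(v - 3)*(v - 2)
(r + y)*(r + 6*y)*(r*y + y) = r^3*y + 7*r^2*y^2 + r^2*y + 6*r*y^3 + 7*r*y^2 + 6*y^3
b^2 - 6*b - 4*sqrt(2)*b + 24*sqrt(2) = (b - 6)*(b - 4*sqrt(2))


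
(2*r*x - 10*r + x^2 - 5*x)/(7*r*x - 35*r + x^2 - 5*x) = (2*r + x)/(7*r + x)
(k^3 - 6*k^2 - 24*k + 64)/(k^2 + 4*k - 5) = (k^3 - 6*k^2 - 24*k + 64)/(k^2 + 4*k - 5)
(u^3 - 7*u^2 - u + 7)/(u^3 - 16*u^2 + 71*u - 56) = (u + 1)/(u - 8)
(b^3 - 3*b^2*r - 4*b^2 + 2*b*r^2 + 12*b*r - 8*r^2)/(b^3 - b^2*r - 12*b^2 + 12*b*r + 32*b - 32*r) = (b - 2*r)/(b - 8)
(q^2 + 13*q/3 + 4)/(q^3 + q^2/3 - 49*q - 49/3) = (3*q^2 + 13*q + 12)/(3*q^3 + q^2 - 147*q - 49)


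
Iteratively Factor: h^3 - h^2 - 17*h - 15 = (h + 3)*(h^2 - 4*h - 5) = (h + 1)*(h + 3)*(h - 5)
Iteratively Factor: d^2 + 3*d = (d + 3)*(d)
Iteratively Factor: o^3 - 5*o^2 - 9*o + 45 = (o + 3)*(o^2 - 8*o + 15) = (o - 3)*(o + 3)*(o - 5)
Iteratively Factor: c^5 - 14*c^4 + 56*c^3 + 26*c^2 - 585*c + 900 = (c - 4)*(c^4 - 10*c^3 + 16*c^2 + 90*c - 225) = (c - 5)*(c - 4)*(c^3 - 5*c^2 - 9*c + 45) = (c - 5)*(c - 4)*(c - 3)*(c^2 - 2*c - 15) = (c - 5)^2*(c - 4)*(c - 3)*(c + 3)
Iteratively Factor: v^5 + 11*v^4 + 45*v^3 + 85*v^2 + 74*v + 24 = (v + 1)*(v^4 + 10*v^3 + 35*v^2 + 50*v + 24) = (v + 1)*(v + 2)*(v^3 + 8*v^2 + 19*v + 12) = (v + 1)^2*(v + 2)*(v^2 + 7*v + 12) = (v + 1)^2*(v + 2)*(v + 3)*(v + 4)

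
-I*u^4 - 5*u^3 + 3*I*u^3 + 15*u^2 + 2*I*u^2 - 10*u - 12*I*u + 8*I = (u - 2)*(u - 4*I)*(u - I)*(-I*u + I)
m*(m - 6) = m^2 - 6*m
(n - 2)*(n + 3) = n^2 + n - 6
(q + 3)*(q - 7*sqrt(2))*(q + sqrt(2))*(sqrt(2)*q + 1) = sqrt(2)*q^4 - 11*q^3 + 3*sqrt(2)*q^3 - 33*q^2 - 20*sqrt(2)*q^2 - 60*sqrt(2)*q - 14*q - 42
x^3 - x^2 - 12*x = x*(x - 4)*(x + 3)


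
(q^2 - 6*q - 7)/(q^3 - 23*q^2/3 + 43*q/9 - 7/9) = 9*(q + 1)/(9*q^2 - 6*q + 1)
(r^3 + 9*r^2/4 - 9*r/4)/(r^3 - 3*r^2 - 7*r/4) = (-4*r^2 - 9*r + 9)/(-4*r^2 + 12*r + 7)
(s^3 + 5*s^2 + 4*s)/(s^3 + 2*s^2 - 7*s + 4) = s*(s + 1)/(s^2 - 2*s + 1)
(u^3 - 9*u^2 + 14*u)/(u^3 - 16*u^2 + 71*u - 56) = u*(u - 2)/(u^2 - 9*u + 8)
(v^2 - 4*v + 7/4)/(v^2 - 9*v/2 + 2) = (v - 7/2)/(v - 4)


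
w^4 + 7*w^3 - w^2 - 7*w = w*(w - 1)*(w + 1)*(w + 7)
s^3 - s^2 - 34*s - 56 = (s - 7)*(s + 2)*(s + 4)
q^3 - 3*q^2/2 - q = q*(q - 2)*(q + 1/2)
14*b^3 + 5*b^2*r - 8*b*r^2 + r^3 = (-7*b + r)*(-2*b + r)*(b + r)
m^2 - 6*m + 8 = (m - 4)*(m - 2)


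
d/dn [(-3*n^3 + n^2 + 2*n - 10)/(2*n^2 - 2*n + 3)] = (-6*n^4 + 12*n^3 - 33*n^2 + 46*n - 14)/(4*n^4 - 8*n^3 + 16*n^2 - 12*n + 9)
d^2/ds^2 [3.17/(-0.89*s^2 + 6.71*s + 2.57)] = (-5.021914*s^2 + 37.861846*s + 3.17*(1.78*s - 6.71)*(3.56*s - 13.42) + 14.501482)/(-0.89*s^2 + 6.71*s + 2.57)^3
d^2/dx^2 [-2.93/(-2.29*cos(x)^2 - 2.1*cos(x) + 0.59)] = (-61.460852*(1 - cos(x)^2)^2 - 42.27111*cos(x)^3 - 59.486618*cos(x)^2 + 80.91195*cos(x) + 95.220898)/(2.29*cos(x)^2 + 2.1*cos(x) - 0.59)^3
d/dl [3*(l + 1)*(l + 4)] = 6*l + 15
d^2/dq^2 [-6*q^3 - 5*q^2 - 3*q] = -36*q - 10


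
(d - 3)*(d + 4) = d^2 + d - 12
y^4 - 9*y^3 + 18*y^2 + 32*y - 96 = (y - 4)^2*(y - 3)*(y + 2)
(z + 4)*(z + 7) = z^2 + 11*z + 28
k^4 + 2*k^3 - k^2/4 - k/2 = k*(k - 1/2)*(k + 1/2)*(k + 2)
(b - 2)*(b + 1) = b^2 - b - 2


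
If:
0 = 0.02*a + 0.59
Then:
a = -29.50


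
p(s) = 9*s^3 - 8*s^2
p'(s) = 27*s^2 - 16*s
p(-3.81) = -613.89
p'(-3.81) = 452.89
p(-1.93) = -94.50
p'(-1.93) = 131.45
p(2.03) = 42.32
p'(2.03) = 78.78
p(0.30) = -0.48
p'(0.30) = -2.37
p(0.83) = -0.37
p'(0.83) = 5.32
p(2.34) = 71.51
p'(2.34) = 110.40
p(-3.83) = -622.99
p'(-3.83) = 457.34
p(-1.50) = -48.38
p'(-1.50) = 84.75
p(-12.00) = -16704.00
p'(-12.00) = 4080.00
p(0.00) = 0.00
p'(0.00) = 0.00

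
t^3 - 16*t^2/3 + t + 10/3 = (t - 5)*(t - 1)*(t + 2/3)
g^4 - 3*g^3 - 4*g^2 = g^2*(g - 4)*(g + 1)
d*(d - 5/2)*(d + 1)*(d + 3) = d^4 + 3*d^3/2 - 7*d^2 - 15*d/2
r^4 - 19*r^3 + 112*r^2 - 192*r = r*(r - 8)^2*(r - 3)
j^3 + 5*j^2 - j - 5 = (j - 1)*(j + 1)*(j + 5)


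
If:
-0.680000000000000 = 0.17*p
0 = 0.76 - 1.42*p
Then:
No Solution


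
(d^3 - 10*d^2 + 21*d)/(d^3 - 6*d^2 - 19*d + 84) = d/(d + 4)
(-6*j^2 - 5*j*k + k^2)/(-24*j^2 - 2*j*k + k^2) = (j + k)/(4*j + k)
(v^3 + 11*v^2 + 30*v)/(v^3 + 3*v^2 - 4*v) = (v^2 + 11*v + 30)/(v^2 + 3*v - 4)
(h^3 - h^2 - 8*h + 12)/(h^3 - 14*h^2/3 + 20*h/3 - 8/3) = 3*(h + 3)/(3*h - 2)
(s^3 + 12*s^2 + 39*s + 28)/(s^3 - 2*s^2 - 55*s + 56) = (s^2 + 5*s + 4)/(s^2 - 9*s + 8)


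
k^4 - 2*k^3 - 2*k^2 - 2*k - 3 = (k - 3)*(k + 1)*(k - I)*(k + I)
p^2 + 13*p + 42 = (p + 6)*(p + 7)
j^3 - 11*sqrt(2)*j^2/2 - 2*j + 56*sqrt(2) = (j - 4*sqrt(2))*(j - 7*sqrt(2)/2)*(j + 2*sqrt(2))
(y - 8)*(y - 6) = y^2 - 14*y + 48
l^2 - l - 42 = (l - 7)*(l + 6)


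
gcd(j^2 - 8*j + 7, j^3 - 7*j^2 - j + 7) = j^2 - 8*j + 7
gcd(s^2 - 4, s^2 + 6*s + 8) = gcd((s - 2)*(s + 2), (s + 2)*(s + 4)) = s + 2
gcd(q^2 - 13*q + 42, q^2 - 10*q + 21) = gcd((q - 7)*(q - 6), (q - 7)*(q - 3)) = q - 7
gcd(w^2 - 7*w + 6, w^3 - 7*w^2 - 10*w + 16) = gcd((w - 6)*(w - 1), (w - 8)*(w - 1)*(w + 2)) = w - 1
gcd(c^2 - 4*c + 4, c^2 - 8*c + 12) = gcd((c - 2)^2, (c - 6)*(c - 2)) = c - 2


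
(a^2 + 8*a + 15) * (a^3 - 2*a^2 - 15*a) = a^5 + 6*a^4 - 16*a^3 - 150*a^2 - 225*a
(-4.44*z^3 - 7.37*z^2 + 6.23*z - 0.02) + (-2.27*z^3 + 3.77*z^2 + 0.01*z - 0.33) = -6.71*z^3 - 3.6*z^2 + 6.24*z - 0.35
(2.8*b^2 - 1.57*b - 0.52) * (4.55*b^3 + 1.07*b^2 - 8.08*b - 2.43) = 12.74*b^5 - 4.1475*b^4 - 26.6699*b^3 + 5.3252*b^2 + 8.0167*b + 1.2636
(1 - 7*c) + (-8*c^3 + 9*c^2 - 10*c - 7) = -8*c^3 + 9*c^2 - 17*c - 6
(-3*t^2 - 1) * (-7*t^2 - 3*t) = 21*t^4 + 9*t^3 + 7*t^2 + 3*t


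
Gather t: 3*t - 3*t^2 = -3*t^2 + 3*t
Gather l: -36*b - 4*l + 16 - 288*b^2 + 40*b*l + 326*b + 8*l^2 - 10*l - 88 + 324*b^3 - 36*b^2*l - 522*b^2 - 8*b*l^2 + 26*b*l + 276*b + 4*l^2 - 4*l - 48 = 324*b^3 - 810*b^2 + 566*b + l^2*(12 - 8*b) + l*(-36*b^2 + 66*b - 18) - 120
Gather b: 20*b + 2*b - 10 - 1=22*b - 11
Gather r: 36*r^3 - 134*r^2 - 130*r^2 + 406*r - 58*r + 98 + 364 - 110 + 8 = 36*r^3 - 264*r^2 + 348*r + 360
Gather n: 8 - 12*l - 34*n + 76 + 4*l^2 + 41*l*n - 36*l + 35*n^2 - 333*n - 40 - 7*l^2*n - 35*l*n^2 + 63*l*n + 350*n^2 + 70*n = 4*l^2 - 48*l + n^2*(385 - 35*l) + n*(-7*l^2 + 104*l - 297) + 44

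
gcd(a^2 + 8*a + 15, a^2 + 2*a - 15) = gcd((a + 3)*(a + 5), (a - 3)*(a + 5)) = a + 5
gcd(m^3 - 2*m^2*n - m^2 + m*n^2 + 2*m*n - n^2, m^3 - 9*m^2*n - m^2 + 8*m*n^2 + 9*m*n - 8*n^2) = m^2 - m*n - m + n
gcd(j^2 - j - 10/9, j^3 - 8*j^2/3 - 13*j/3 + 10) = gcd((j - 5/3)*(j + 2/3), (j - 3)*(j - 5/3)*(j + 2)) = j - 5/3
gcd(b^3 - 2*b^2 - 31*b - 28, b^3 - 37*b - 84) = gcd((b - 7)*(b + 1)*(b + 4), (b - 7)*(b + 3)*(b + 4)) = b^2 - 3*b - 28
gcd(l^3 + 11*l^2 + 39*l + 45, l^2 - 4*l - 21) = l + 3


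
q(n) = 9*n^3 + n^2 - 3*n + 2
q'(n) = 27*n^2 + 2*n - 3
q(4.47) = 812.40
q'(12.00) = 3909.00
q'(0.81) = 16.33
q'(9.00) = 2202.00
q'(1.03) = 27.70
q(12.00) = 15662.00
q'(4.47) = 545.42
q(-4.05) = -567.32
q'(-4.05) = 431.77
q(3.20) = 297.55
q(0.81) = 5.01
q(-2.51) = -126.49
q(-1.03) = -3.68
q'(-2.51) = 162.08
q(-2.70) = -159.76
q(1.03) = 9.81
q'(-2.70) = 188.43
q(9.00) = 6617.00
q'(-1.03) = 23.58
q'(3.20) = 279.88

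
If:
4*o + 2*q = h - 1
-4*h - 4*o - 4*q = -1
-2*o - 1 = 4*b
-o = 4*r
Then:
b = 2*r - 1/4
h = 1/2 - 8*r/3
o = -4*r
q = 20*r/3 - 1/4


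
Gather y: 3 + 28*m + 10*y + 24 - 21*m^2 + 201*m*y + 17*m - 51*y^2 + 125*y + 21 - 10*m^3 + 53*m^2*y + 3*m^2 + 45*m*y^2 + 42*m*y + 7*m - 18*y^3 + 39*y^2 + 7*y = -10*m^3 - 18*m^2 + 52*m - 18*y^3 + y^2*(45*m - 12) + y*(53*m^2 + 243*m + 142) + 48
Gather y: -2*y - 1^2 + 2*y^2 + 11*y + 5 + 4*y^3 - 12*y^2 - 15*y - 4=4*y^3 - 10*y^2 - 6*y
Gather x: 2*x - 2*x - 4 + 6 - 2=0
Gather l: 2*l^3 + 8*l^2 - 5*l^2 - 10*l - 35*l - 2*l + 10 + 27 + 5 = 2*l^3 + 3*l^2 - 47*l + 42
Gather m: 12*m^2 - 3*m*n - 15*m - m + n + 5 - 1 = 12*m^2 + m*(-3*n - 16) + n + 4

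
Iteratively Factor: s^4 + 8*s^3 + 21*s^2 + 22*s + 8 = (s + 2)*(s^3 + 6*s^2 + 9*s + 4) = (s + 2)*(s + 4)*(s^2 + 2*s + 1) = (s + 1)*(s + 2)*(s + 4)*(s + 1)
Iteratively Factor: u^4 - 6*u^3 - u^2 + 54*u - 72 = (u - 3)*(u^3 - 3*u^2 - 10*u + 24) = (u - 3)*(u + 3)*(u^2 - 6*u + 8) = (u - 4)*(u - 3)*(u + 3)*(u - 2)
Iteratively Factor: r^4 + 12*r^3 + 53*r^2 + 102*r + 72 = (r + 3)*(r^3 + 9*r^2 + 26*r + 24) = (r + 3)*(r + 4)*(r^2 + 5*r + 6) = (r + 3)^2*(r + 4)*(r + 2)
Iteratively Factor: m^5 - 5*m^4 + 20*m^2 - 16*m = (m)*(m^4 - 5*m^3 + 20*m - 16) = m*(m - 2)*(m^3 - 3*m^2 - 6*m + 8) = m*(m - 4)*(m - 2)*(m^2 + m - 2) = m*(m - 4)*(m - 2)*(m + 2)*(m - 1)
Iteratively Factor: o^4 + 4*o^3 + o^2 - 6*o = (o)*(o^3 + 4*o^2 + o - 6) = o*(o + 2)*(o^2 + 2*o - 3) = o*(o - 1)*(o + 2)*(o + 3)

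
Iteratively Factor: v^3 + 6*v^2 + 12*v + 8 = (v + 2)*(v^2 + 4*v + 4) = (v + 2)^2*(v + 2)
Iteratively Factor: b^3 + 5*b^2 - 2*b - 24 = (b + 4)*(b^2 + b - 6) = (b - 2)*(b + 4)*(b + 3)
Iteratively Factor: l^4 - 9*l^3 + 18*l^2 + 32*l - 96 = (l - 3)*(l^3 - 6*l^2 + 32) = (l - 4)*(l - 3)*(l^2 - 2*l - 8) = (l - 4)*(l - 3)*(l + 2)*(l - 4)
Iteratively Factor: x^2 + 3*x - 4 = (x - 1)*(x + 4)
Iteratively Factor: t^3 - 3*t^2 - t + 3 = (t + 1)*(t^2 - 4*t + 3) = (t - 3)*(t + 1)*(t - 1)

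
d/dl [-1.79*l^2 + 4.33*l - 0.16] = 4.33 - 3.58*l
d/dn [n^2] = 2*n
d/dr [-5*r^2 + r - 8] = 1 - 10*r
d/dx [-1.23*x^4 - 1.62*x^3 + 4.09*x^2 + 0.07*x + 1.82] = -4.92*x^3 - 4.86*x^2 + 8.18*x + 0.07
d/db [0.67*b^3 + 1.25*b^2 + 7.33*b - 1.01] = 2.01*b^2 + 2.5*b + 7.33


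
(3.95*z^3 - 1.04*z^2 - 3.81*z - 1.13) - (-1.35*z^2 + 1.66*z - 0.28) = 3.95*z^3 + 0.31*z^2 - 5.47*z - 0.85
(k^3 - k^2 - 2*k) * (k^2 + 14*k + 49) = k^5 + 13*k^4 + 33*k^3 - 77*k^2 - 98*k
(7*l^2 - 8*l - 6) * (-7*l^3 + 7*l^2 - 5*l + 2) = -49*l^5 + 105*l^4 - 49*l^3 + 12*l^2 + 14*l - 12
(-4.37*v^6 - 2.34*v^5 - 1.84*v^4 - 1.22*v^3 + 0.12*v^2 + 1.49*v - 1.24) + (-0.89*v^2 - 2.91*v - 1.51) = -4.37*v^6 - 2.34*v^5 - 1.84*v^4 - 1.22*v^3 - 0.77*v^2 - 1.42*v - 2.75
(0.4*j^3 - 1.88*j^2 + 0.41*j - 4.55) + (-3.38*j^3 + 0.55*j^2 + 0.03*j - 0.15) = -2.98*j^3 - 1.33*j^2 + 0.44*j - 4.7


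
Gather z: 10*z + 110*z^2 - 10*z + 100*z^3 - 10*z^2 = 100*z^3 + 100*z^2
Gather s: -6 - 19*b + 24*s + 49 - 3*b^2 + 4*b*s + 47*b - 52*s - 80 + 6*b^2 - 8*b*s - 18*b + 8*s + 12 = 3*b^2 + 10*b + s*(-4*b - 20) - 25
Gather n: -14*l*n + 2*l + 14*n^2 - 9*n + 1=2*l + 14*n^2 + n*(-14*l - 9) + 1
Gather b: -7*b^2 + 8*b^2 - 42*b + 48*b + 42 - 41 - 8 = b^2 + 6*b - 7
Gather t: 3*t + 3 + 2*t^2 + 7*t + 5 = 2*t^2 + 10*t + 8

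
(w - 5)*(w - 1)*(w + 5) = w^3 - w^2 - 25*w + 25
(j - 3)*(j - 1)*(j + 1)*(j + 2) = j^4 - j^3 - 7*j^2 + j + 6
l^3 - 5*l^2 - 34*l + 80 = (l - 8)*(l - 2)*(l + 5)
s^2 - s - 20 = (s - 5)*(s + 4)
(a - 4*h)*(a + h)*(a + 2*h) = a^3 - a^2*h - 10*a*h^2 - 8*h^3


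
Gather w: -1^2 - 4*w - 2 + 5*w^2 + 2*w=5*w^2 - 2*w - 3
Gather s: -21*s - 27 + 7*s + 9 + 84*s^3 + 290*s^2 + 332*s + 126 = 84*s^3 + 290*s^2 + 318*s + 108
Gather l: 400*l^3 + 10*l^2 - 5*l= 400*l^3 + 10*l^2 - 5*l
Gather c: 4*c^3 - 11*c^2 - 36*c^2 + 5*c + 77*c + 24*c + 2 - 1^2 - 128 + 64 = 4*c^3 - 47*c^2 + 106*c - 63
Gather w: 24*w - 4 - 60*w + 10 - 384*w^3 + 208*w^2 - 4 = -384*w^3 + 208*w^2 - 36*w + 2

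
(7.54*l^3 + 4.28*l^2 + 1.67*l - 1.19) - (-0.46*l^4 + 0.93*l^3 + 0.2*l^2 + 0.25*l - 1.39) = 0.46*l^4 + 6.61*l^3 + 4.08*l^2 + 1.42*l + 0.2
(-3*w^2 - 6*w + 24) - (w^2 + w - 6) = -4*w^2 - 7*w + 30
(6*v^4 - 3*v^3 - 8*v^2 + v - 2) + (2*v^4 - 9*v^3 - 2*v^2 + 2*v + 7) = 8*v^4 - 12*v^3 - 10*v^2 + 3*v + 5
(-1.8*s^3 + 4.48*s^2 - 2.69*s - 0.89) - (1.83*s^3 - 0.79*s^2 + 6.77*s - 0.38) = -3.63*s^3 + 5.27*s^2 - 9.46*s - 0.51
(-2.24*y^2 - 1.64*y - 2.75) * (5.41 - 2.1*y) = 4.704*y^3 - 8.6744*y^2 - 3.0974*y - 14.8775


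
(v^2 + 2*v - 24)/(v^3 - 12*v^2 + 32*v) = (v + 6)/(v*(v - 8))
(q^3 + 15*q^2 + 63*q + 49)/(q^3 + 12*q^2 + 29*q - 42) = (q^2 + 8*q + 7)/(q^2 + 5*q - 6)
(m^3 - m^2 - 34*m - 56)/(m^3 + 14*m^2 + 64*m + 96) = (m^2 - 5*m - 14)/(m^2 + 10*m + 24)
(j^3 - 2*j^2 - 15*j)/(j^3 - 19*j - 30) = j/(j + 2)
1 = 1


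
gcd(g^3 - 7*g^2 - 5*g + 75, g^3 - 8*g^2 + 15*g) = g - 5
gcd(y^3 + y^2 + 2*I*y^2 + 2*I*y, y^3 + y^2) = y^2 + y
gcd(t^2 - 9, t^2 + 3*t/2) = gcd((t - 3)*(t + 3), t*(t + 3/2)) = 1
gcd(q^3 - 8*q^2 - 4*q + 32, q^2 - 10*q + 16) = q^2 - 10*q + 16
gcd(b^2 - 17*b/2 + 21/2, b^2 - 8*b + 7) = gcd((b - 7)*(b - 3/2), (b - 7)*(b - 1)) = b - 7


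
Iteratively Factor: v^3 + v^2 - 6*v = (v)*(v^2 + v - 6) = v*(v - 2)*(v + 3)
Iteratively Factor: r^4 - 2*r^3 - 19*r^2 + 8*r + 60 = (r + 2)*(r^3 - 4*r^2 - 11*r + 30) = (r - 5)*(r + 2)*(r^2 + r - 6) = (r - 5)*(r + 2)*(r + 3)*(r - 2)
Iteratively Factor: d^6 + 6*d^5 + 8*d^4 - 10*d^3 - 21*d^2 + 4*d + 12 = (d - 1)*(d^5 + 7*d^4 + 15*d^3 + 5*d^2 - 16*d - 12) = (d - 1)*(d + 1)*(d^4 + 6*d^3 + 9*d^2 - 4*d - 12) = (d - 1)*(d + 1)*(d + 2)*(d^3 + 4*d^2 + d - 6) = (d - 1)*(d + 1)*(d + 2)*(d + 3)*(d^2 + d - 2) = (d - 1)^2*(d + 1)*(d + 2)*(d + 3)*(d + 2)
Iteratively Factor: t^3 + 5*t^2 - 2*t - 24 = (t + 3)*(t^2 + 2*t - 8) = (t - 2)*(t + 3)*(t + 4)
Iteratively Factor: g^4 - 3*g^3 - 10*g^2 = (g - 5)*(g^3 + 2*g^2) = (g - 5)*(g + 2)*(g^2) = g*(g - 5)*(g + 2)*(g)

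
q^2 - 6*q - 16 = (q - 8)*(q + 2)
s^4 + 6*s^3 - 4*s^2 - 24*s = s*(s - 2)*(s + 2)*(s + 6)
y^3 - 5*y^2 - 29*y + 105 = (y - 7)*(y - 3)*(y + 5)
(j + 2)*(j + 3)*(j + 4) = j^3 + 9*j^2 + 26*j + 24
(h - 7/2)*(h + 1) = h^2 - 5*h/2 - 7/2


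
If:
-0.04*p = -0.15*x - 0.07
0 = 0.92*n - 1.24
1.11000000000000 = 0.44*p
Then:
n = 1.35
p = 2.52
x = 0.21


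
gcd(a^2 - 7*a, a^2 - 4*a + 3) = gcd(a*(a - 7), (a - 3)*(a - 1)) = 1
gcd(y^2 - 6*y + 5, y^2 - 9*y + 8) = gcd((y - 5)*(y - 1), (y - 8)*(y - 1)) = y - 1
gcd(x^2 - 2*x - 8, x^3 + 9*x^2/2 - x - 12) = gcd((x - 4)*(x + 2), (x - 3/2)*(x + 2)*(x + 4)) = x + 2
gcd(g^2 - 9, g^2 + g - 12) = g - 3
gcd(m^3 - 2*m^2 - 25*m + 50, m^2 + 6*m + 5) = m + 5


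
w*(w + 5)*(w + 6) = w^3 + 11*w^2 + 30*w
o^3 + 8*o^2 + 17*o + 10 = (o + 1)*(o + 2)*(o + 5)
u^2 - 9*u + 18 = (u - 6)*(u - 3)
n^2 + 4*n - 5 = (n - 1)*(n + 5)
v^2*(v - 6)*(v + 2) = v^4 - 4*v^3 - 12*v^2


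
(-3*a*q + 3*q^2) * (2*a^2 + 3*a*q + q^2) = -6*a^3*q - 3*a^2*q^2 + 6*a*q^3 + 3*q^4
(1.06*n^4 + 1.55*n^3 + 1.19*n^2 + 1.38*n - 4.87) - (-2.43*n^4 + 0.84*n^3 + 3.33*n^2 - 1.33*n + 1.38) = 3.49*n^4 + 0.71*n^3 - 2.14*n^2 + 2.71*n - 6.25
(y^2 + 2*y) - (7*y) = y^2 - 5*y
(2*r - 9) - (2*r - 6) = -3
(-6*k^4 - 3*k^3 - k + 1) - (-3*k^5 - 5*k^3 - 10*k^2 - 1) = 3*k^5 - 6*k^4 + 2*k^3 + 10*k^2 - k + 2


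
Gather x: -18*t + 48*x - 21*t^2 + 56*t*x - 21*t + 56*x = -21*t^2 - 39*t + x*(56*t + 104)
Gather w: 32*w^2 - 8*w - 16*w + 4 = 32*w^2 - 24*w + 4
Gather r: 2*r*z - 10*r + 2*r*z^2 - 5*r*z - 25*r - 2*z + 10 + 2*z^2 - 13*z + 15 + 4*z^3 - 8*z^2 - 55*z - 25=r*(2*z^2 - 3*z - 35) + 4*z^3 - 6*z^2 - 70*z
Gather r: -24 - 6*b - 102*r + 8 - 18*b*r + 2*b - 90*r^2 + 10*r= -4*b - 90*r^2 + r*(-18*b - 92) - 16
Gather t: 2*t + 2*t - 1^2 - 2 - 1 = 4*t - 4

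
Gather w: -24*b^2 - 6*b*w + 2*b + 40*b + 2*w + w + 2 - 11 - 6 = -24*b^2 + 42*b + w*(3 - 6*b) - 15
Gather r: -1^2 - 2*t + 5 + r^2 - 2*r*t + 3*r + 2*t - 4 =r^2 + r*(3 - 2*t)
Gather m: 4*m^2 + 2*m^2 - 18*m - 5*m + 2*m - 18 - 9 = 6*m^2 - 21*m - 27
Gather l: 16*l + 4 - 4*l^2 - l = -4*l^2 + 15*l + 4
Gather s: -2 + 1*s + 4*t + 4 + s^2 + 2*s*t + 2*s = s^2 + s*(2*t + 3) + 4*t + 2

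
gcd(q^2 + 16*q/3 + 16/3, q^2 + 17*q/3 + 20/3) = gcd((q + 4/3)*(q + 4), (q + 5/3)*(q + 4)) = q + 4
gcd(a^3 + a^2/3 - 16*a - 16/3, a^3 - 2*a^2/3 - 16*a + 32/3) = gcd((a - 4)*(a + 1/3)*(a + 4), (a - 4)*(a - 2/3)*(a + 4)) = a^2 - 16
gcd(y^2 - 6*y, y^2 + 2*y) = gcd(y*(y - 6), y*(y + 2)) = y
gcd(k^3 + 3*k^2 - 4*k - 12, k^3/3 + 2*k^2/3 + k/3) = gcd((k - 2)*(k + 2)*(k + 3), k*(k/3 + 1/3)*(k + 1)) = 1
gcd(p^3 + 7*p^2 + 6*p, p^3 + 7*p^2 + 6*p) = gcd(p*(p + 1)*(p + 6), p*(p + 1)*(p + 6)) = p^3 + 7*p^2 + 6*p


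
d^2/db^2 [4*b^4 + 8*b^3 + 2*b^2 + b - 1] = 48*b^2 + 48*b + 4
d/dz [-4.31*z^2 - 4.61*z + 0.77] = -8.62*z - 4.61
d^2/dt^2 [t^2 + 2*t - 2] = 2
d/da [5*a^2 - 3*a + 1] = 10*a - 3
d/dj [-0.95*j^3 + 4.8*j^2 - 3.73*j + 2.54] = -2.85*j^2 + 9.6*j - 3.73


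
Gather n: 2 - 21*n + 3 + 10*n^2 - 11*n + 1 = 10*n^2 - 32*n + 6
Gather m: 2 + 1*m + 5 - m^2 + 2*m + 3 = -m^2 + 3*m + 10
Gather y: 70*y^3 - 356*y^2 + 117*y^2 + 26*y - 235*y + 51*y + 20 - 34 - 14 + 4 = 70*y^3 - 239*y^2 - 158*y - 24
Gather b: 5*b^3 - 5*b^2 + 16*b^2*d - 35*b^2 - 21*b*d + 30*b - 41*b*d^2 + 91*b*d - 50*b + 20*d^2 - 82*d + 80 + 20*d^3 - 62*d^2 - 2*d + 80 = 5*b^3 + b^2*(16*d - 40) + b*(-41*d^2 + 70*d - 20) + 20*d^3 - 42*d^2 - 84*d + 160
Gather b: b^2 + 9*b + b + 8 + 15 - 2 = b^2 + 10*b + 21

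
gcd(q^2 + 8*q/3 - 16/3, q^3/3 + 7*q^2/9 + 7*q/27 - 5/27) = 1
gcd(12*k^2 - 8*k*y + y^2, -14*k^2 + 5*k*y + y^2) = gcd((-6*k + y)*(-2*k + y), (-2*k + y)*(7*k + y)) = -2*k + y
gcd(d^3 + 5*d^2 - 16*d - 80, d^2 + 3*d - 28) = d - 4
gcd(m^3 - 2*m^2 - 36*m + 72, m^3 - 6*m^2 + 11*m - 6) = m - 2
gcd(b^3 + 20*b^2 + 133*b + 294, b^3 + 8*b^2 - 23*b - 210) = b^2 + 13*b + 42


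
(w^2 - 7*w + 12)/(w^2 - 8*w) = (w^2 - 7*w + 12)/(w*(w - 8))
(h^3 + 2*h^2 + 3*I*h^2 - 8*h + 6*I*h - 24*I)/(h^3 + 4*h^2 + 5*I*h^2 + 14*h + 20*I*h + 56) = (h^2 + h*(-2 + 3*I) - 6*I)/(h^2 + 5*I*h + 14)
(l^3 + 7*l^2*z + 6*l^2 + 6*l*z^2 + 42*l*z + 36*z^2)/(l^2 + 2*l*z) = (l^3 + 7*l^2*z + 6*l^2 + 6*l*z^2 + 42*l*z + 36*z^2)/(l*(l + 2*z))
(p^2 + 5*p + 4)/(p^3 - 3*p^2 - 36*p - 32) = 1/(p - 8)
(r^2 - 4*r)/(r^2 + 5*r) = (r - 4)/(r + 5)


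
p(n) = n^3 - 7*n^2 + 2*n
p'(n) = 3*n^2 - 14*n + 2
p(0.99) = -3.91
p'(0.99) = -8.92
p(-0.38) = -1.83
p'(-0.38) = 7.75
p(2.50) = -23.12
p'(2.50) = -14.25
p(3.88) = -39.21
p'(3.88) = -7.16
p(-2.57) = -68.35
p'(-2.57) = 57.79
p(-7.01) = -702.47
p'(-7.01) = 247.56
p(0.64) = -1.33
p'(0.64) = -5.73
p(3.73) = -38.04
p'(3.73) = -8.48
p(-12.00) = -2760.00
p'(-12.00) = 602.00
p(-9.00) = -1314.00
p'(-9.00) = 371.00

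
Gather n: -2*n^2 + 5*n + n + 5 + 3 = -2*n^2 + 6*n + 8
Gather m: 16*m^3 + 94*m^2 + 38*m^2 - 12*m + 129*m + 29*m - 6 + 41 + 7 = 16*m^3 + 132*m^2 + 146*m + 42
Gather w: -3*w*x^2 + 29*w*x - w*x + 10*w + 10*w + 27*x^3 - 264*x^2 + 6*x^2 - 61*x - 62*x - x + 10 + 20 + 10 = w*(-3*x^2 + 28*x + 20) + 27*x^3 - 258*x^2 - 124*x + 40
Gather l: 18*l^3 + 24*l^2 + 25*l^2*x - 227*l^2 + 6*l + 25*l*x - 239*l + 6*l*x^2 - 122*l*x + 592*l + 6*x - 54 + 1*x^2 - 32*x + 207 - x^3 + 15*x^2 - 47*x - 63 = 18*l^3 + l^2*(25*x - 203) + l*(6*x^2 - 97*x + 359) - x^3 + 16*x^2 - 73*x + 90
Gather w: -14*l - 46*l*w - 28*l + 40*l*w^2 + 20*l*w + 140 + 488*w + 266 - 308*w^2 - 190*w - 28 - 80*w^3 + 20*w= -42*l - 80*w^3 + w^2*(40*l - 308) + w*(318 - 26*l) + 378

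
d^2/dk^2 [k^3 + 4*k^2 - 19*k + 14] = 6*k + 8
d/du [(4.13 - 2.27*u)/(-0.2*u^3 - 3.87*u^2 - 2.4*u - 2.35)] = (-0.908*u^3 - 6.3069*u^2 + 31.9662*u + 15.2465)/(0.04*u^6 + 1.548*u^5 + 15.9369*u^4 + 19.516*u^3 + 23.949*u^2 + 11.28*u + 5.5225)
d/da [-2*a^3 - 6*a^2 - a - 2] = -6*a^2 - 12*a - 1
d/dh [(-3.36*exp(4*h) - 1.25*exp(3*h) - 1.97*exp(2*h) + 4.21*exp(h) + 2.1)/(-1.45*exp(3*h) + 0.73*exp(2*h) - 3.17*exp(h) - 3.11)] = (4.872*exp(6*h) - 4.9056*exp(5*h) + 28.1846*exp(4*h) + 61.9324*exp(3*h) + 23.9691*exp(2*h) + 9.1874*exp(h) - 6.4361)*exp(h)/(2.1025*exp(6*h) - 2.117*exp(5*h) + 9.7259*exp(4*h) + 4.3908*exp(3*h) + 5.5083*exp(2*h) + 19.7174*exp(h) + 9.6721)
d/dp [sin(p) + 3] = cos(p)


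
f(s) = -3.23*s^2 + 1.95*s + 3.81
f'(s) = 1.95 - 6.46*s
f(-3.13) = -33.94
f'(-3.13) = 22.17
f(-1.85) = -10.85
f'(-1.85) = 13.90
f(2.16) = -7.05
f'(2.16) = -12.00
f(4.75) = -59.80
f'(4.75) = -28.74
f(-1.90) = -11.56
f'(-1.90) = 14.22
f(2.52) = -11.79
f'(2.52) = -14.33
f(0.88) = 3.02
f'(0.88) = -3.73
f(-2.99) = -30.90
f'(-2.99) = 21.27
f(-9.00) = -275.37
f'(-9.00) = 60.09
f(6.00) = -100.77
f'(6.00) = -36.81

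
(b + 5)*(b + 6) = b^2 + 11*b + 30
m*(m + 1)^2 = m^3 + 2*m^2 + m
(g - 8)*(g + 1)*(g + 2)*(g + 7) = g^4 + 2*g^3 - 57*g^2 - 170*g - 112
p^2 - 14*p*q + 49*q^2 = (p - 7*q)^2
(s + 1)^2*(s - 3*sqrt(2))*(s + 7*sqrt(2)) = s^4 + 2*s^3 + 4*sqrt(2)*s^3 - 41*s^2 + 8*sqrt(2)*s^2 - 84*s + 4*sqrt(2)*s - 42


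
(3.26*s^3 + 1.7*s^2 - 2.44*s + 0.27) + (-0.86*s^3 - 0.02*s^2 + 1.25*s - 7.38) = 2.4*s^3 + 1.68*s^2 - 1.19*s - 7.11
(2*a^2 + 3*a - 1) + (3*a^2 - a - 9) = 5*a^2 + 2*a - 10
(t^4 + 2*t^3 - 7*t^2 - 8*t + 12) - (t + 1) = t^4 + 2*t^3 - 7*t^2 - 9*t + 11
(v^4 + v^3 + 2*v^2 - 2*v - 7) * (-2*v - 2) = -2*v^5 - 4*v^4 - 6*v^3 + 18*v + 14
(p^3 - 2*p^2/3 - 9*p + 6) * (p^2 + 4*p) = p^5 + 10*p^4/3 - 35*p^3/3 - 30*p^2 + 24*p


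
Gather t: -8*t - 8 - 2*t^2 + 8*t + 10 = 2 - 2*t^2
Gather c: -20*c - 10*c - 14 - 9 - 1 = -30*c - 24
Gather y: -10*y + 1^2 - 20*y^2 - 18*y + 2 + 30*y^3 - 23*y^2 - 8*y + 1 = 30*y^3 - 43*y^2 - 36*y + 4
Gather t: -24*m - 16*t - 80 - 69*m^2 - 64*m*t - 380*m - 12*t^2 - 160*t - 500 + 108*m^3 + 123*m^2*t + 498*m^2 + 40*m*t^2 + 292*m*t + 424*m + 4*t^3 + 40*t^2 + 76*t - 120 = 108*m^3 + 429*m^2 + 20*m + 4*t^3 + t^2*(40*m + 28) + t*(123*m^2 + 228*m - 100) - 700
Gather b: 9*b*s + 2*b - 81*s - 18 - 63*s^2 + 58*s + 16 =b*(9*s + 2) - 63*s^2 - 23*s - 2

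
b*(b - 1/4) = b^2 - b/4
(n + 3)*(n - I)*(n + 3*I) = n^3 + 3*n^2 + 2*I*n^2 + 3*n + 6*I*n + 9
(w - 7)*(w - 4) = w^2 - 11*w + 28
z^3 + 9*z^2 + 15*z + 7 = (z + 1)^2*(z + 7)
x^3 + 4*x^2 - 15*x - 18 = (x - 3)*(x + 1)*(x + 6)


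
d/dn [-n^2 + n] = 1 - 2*n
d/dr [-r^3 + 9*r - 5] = 9 - 3*r^2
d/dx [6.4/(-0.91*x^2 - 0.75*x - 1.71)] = (11.648*x + 4.8)/(0.91*x^2 + 0.75*x + 1.71)^2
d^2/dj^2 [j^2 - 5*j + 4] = 2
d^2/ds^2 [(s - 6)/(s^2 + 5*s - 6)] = 2*((1 - 3*s)*(s^2 + 5*s - 6) + (s - 6)*(2*s + 5)^2)/(s^2 + 5*s - 6)^3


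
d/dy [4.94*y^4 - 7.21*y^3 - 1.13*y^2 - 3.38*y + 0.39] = 19.76*y^3 - 21.63*y^2 - 2.26*y - 3.38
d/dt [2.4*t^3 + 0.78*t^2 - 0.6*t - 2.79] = 7.2*t^2 + 1.56*t - 0.6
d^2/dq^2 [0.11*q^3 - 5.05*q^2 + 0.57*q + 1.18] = 0.66*q - 10.1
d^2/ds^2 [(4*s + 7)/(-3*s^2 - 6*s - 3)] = 2*(-4*s - 13)/(3*(s^4 + 4*s^3 + 6*s^2 + 4*s + 1))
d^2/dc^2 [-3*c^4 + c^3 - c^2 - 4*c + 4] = -36*c^2 + 6*c - 2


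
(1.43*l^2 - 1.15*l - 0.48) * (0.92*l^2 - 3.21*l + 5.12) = 1.3156*l^4 - 5.6483*l^3 + 10.5715*l^2 - 4.3472*l - 2.4576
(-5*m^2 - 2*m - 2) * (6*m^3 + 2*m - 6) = -30*m^5 - 12*m^4 - 22*m^3 + 26*m^2 + 8*m + 12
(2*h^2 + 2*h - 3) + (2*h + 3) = 2*h^2 + 4*h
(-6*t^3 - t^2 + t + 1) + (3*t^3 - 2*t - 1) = -3*t^3 - t^2 - t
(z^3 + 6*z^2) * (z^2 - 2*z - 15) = z^5 + 4*z^4 - 27*z^3 - 90*z^2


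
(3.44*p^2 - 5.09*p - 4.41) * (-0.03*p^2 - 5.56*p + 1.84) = -0.1032*p^4 - 18.9737*p^3 + 34.7623*p^2 + 15.154*p - 8.1144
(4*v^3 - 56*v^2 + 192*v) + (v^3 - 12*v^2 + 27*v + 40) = 5*v^3 - 68*v^2 + 219*v + 40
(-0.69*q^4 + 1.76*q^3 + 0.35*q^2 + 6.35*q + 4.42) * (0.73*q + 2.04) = -0.5037*q^5 - 0.1228*q^4 + 3.8459*q^3 + 5.3495*q^2 + 16.1806*q + 9.0168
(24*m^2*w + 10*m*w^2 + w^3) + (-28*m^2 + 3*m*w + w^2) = 24*m^2*w - 28*m^2 + 10*m*w^2 + 3*m*w + w^3 + w^2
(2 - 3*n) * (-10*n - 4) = 30*n^2 - 8*n - 8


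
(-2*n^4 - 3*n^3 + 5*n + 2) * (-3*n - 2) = 6*n^5 + 13*n^4 + 6*n^3 - 15*n^2 - 16*n - 4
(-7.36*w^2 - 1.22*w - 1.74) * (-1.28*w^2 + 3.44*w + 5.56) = 9.4208*w^4 - 23.7568*w^3 - 42.8912*w^2 - 12.7688*w - 9.6744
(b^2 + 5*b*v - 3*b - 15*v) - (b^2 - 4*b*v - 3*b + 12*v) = 9*b*v - 27*v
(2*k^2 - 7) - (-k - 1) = 2*k^2 + k - 6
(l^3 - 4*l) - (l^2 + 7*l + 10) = l^3 - l^2 - 11*l - 10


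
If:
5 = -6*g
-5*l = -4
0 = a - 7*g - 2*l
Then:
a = -127/30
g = -5/6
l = 4/5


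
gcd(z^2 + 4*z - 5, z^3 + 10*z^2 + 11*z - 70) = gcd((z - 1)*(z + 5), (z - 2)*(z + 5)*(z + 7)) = z + 5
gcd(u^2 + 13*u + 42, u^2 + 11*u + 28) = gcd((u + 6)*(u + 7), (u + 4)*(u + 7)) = u + 7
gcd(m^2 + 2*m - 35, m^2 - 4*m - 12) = 1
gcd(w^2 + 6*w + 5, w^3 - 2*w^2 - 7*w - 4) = w + 1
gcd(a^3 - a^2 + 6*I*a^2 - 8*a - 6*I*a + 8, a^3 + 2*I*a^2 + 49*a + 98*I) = a + 2*I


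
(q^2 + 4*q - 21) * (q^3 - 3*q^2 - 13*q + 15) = q^5 + q^4 - 46*q^3 + 26*q^2 + 333*q - 315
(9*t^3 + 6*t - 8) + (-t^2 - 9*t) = 9*t^3 - t^2 - 3*t - 8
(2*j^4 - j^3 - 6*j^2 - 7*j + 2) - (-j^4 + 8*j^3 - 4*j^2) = 3*j^4 - 9*j^3 - 2*j^2 - 7*j + 2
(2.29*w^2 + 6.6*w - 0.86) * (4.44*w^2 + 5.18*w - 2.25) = 10.1676*w^4 + 41.1662*w^3 + 25.2171*w^2 - 19.3048*w + 1.935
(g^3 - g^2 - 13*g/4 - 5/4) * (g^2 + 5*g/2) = g^5 + 3*g^4/2 - 23*g^3/4 - 75*g^2/8 - 25*g/8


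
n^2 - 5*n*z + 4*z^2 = (n - 4*z)*(n - z)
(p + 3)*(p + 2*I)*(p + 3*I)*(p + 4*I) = p^4 + 3*p^3 + 9*I*p^3 - 26*p^2 + 27*I*p^2 - 78*p - 24*I*p - 72*I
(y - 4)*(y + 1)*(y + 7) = y^3 + 4*y^2 - 25*y - 28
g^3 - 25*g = g*(g - 5)*(g + 5)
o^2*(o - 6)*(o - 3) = o^4 - 9*o^3 + 18*o^2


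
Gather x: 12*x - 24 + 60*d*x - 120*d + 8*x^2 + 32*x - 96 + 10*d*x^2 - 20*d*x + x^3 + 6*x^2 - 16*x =-120*d + x^3 + x^2*(10*d + 14) + x*(40*d + 28) - 120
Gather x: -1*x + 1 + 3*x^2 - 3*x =3*x^2 - 4*x + 1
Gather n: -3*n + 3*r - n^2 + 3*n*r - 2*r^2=-n^2 + n*(3*r - 3) - 2*r^2 + 3*r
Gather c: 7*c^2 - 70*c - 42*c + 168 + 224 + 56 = 7*c^2 - 112*c + 448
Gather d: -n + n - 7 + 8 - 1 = 0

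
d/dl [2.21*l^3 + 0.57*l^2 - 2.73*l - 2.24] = 6.63*l^2 + 1.14*l - 2.73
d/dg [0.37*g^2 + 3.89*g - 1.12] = 0.74*g + 3.89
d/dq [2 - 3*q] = -3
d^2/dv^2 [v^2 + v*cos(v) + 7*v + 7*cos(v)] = -v*cos(v) - 2*sin(v) - 7*cos(v) + 2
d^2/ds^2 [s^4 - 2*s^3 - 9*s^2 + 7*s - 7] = 12*s^2 - 12*s - 18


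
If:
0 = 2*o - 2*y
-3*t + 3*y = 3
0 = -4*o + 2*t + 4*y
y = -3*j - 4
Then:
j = -5/3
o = 1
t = 0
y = 1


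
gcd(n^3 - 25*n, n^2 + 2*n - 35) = n - 5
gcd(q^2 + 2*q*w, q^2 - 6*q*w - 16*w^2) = q + 2*w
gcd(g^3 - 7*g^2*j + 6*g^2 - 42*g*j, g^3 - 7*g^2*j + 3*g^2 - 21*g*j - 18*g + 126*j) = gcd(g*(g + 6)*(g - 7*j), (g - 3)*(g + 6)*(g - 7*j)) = g^2 - 7*g*j + 6*g - 42*j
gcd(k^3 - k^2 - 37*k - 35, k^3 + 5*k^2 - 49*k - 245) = k^2 - 2*k - 35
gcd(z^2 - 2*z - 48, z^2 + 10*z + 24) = z + 6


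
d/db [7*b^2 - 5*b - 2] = 14*b - 5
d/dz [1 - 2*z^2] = -4*z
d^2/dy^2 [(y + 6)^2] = 2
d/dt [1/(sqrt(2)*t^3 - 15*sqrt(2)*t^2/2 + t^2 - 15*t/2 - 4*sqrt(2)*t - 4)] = 2*(-6*sqrt(2)*t^2 - 4*t + 30*sqrt(2)*t + 8*sqrt(2) + 15)/(-2*sqrt(2)*t^3 - 2*t^2 + 15*sqrt(2)*t^2 + 8*sqrt(2)*t + 15*t + 8)^2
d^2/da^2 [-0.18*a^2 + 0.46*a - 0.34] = -0.360000000000000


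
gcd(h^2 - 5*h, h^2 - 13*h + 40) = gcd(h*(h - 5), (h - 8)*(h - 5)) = h - 5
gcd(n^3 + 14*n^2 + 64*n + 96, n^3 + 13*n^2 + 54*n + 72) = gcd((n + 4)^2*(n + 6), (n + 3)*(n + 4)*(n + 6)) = n^2 + 10*n + 24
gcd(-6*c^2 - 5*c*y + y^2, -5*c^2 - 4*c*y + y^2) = c + y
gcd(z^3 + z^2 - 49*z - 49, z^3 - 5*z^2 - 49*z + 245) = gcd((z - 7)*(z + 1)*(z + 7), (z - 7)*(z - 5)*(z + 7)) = z^2 - 49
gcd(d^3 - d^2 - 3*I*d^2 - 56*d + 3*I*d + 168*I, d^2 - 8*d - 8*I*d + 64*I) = d - 8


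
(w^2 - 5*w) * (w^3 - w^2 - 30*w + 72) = w^5 - 6*w^4 - 25*w^3 + 222*w^2 - 360*w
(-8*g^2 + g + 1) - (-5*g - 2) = -8*g^2 + 6*g + 3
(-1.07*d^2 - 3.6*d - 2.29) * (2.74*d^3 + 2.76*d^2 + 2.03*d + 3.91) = -2.9318*d^5 - 12.8172*d^4 - 18.3827*d^3 - 17.8121*d^2 - 18.7247*d - 8.9539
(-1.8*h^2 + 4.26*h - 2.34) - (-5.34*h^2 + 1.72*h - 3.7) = 3.54*h^2 + 2.54*h + 1.36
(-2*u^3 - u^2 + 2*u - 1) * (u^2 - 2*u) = -2*u^5 + 3*u^4 + 4*u^3 - 5*u^2 + 2*u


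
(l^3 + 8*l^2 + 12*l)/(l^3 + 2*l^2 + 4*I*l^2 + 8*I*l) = (l + 6)/(l + 4*I)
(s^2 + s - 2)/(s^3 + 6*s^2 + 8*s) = (s - 1)/(s*(s + 4))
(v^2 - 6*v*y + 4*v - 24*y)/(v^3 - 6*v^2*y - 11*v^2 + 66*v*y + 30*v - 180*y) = (v + 4)/(v^2 - 11*v + 30)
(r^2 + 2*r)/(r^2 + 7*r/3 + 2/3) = 3*r/(3*r + 1)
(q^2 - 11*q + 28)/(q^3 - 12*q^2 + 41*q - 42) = (q - 4)/(q^2 - 5*q + 6)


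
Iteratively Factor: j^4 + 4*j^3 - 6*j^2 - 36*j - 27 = (j + 3)*(j^3 + j^2 - 9*j - 9) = (j + 3)^2*(j^2 - 2*j - 3) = (j - 3)*(j + 3)^2*(j + 1)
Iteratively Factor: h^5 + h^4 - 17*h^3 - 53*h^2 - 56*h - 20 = (h - 5)*(h^4 + 6*h^3 + 13*h^2 + 12*h + 4) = (h - 5)*(h + 1)*(h^3 + 5*h^2 + 8*h + 4) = (h - 5)*(h + 1)*(h + 2)*(h^2 + 3*h + 2) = (h - 5)*(h + 1)*(h + 2)^2*(h + 1)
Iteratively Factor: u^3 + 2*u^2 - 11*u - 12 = (u - 3)*(u^2 + 5*u + 4) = (u - 3)*(u + 1)*(u + 4)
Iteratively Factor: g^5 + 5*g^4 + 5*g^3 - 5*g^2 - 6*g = (g - 1)*(g^4 + 6*g^3 + 11*g^2 + 6*g) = (g - 1)*(g + 1)*(g^3 + 5*g^2 + 6*g) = (g - 1)*(g + 1)*(g + 3)*(g^2 + 2*g) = (g - 1)*(g + 1)*(g + 2)*(g + 3)*(g)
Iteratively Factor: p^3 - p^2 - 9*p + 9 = (p + 3)*(p^2 - 4*p + 3) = (p - 3)*(p + 3)*(p - 1)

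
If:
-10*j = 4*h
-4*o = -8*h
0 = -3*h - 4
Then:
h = -4/3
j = 8/15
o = -8/3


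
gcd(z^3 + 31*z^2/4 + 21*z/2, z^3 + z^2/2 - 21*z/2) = z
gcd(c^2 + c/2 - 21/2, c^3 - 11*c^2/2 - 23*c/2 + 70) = c + 7/2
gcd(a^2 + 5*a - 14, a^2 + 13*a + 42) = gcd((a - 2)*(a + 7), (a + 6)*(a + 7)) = a + 7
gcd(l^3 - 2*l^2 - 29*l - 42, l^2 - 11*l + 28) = l - 7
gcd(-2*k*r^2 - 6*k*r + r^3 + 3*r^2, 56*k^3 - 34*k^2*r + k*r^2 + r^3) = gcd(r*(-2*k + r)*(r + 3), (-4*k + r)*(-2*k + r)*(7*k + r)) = -2*k + r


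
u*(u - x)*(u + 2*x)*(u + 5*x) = u^4 + 6*u^3*x + 3*u^2*x^2 - 10*u*x^3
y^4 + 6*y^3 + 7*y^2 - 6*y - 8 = (y - 1)*(y + 1)*(y + 2)*(y + 4)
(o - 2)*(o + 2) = o^2 - 4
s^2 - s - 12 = (s - 4)*(s + 3)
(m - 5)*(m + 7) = m^2 + 2*m - 35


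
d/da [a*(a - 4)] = 2*a - 4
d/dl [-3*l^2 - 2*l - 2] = -6*l - 2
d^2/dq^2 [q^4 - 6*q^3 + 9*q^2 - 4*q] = 12*q^2 - 36*q + 18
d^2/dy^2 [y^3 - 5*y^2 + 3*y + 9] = 6*y - 10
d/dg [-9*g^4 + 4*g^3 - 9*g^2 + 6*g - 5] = -36*g^3 + 12*g^2 - 18*g + 6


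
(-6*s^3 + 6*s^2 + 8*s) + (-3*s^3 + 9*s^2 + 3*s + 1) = -9*s^3 + 15*s^2 + 11*s + 1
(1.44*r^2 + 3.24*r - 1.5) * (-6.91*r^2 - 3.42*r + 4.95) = -9.9504*r^4 - 27.3132*r^3 + 6.4122*r^2 + 21.168*r - 7.425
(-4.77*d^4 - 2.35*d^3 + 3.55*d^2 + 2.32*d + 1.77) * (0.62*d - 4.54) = -2.9574*d^5 + 20.1988*d^4 + 12.87*d^3 - 14.6786*d^2 - 9.4354*d - 8.0358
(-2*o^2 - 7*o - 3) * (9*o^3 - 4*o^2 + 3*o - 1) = -18*o^5 - 55*o^4 - 5*o^3 - 7*o^2 - 2*o + 3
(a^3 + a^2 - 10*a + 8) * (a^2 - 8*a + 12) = a^5 - 7*a^4 - 6*a^3 + 100*a^2 - 184*a + 96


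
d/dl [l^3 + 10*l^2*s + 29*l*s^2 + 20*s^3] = 3*l^2 + 20*l*s + 29*s^2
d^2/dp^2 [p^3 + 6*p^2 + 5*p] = 6*p + 12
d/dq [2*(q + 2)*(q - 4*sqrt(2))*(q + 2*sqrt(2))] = 6*q^2 - 8*sqrt(2)*q + 8*q - 32 - 8*sqrt(2)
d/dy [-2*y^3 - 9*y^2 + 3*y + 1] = -6*y^2 - 18*y + 3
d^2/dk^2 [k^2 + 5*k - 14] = 2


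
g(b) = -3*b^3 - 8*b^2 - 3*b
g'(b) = -9*b^2 - 16*b - 3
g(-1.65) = -3.35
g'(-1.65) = -1.10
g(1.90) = -55.16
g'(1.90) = -65.89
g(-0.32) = 0.24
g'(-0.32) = 1.20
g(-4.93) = 179.82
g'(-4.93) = -142.86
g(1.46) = -30.77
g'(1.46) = -45.54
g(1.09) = -16.66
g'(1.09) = -31.13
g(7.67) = -1847.29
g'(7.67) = -655.18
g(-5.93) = 362.05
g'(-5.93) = -224.60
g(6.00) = -954.00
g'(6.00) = -423.00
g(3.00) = -162.00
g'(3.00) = -132.00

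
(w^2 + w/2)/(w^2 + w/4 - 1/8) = 4*w/(4*w - 1)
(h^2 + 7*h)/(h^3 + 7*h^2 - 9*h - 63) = h/(h^2 - 9)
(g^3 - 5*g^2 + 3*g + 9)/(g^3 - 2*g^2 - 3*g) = (g - 3)/g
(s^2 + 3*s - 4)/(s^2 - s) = (s + 4)/s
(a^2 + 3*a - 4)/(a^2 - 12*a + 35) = (a^2 + 3*a - 4)/(a^2 - 12*a + 35)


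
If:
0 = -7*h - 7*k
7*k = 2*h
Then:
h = 0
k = 0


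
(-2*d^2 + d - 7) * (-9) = 18*d^2 - 9*d + 63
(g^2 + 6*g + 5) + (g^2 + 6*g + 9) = 2*g^2 + 12*g + 14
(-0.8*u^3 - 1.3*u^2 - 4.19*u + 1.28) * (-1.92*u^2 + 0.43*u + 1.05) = 1.536*u^5 + 2.152*u^4 + 6.6458*u^3 - 5.6243*u^2 - 3.8491*u + 1.344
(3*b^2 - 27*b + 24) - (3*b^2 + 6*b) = 24 - 33*b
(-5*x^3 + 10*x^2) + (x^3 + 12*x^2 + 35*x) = -4*x^3 + 22*x^2 + 35*x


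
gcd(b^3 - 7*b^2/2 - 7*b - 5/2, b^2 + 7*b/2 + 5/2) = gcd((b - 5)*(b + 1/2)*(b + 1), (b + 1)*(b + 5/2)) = b + 1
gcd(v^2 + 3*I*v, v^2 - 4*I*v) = v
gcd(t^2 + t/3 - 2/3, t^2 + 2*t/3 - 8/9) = t - 2/3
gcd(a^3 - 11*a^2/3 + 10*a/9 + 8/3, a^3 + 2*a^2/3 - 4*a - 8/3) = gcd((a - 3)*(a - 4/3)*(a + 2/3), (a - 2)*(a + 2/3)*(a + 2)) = a + 2/3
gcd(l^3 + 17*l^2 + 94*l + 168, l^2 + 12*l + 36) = l + 6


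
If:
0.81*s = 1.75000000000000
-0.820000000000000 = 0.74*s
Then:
No Solution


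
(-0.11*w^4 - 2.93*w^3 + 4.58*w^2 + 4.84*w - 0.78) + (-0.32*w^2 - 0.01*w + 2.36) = -0.11*w^4 - 2.93*w^3 + 4.26*w^2 + 4.83*w + 1.58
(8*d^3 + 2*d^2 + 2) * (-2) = -16*d^3 - 4*d^2 - 4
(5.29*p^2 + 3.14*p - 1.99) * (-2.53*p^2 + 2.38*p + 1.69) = -13.3837*p^4 + 4.646*p^3 + 21.448*p^2 + 0.5704*p - 3.3631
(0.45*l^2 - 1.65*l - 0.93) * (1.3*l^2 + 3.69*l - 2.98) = 0.585*l^4 - 0.4845*l^3 - 8.6385*l^2 + 1.4853*l + 2.7714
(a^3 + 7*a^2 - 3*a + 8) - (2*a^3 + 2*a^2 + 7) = -a^3 + 5*a^2 - 3*a + 1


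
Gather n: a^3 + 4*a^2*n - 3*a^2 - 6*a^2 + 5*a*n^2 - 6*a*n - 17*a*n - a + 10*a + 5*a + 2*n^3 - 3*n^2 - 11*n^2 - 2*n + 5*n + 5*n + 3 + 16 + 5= a^3 - 9*a^2 + 14*a + 2*n^3 + n^2*(5*a - 14) + n*(4*a^2 - 23*a + 8) + 24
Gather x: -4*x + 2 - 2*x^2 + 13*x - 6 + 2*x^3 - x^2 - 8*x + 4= 2*x^3 - 3*x^2 + x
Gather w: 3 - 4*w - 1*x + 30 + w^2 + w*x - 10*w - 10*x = w^2 + w*(x - 14) - 11*x + 33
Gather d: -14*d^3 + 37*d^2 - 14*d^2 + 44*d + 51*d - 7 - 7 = -14*d^3 + 23*d^2 + 95*d - 14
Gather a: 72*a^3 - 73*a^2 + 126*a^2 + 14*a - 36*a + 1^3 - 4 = 72*a^3 + 53*a^2 - 22*a - 3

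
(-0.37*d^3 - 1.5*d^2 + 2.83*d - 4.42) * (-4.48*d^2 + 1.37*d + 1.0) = 1.6576*d^5 + 6.2131*d^4 - 15.1034*d^3 + 22.1787*d^2 - 3.2254*d - 4.42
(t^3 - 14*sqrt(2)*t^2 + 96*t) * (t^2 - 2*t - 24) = t^5 - 14*sqrt(2)*t^4 - 2*t^4 + 28*sqrt(2)*t^3 + 72*t^3 - 192*t^2 + 336*sqrt(2)*t^2 - 2304*t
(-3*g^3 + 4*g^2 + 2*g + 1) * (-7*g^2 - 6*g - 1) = 21*g^5 - 10*g^4 - 35*g^3 - 23*g^2 - 8*g - 1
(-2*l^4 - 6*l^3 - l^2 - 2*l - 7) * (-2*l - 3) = 4*l^5 + 18*l^4 + 20*l^3 + 7*l^2 + 20*l + 21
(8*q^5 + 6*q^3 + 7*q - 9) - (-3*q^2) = 8*q^5 + 6*q^3 + 3*q^2 + 7*q - 9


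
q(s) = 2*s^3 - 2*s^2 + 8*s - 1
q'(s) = 6*s^2 - 4*s + 8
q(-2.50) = -64.75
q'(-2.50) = 55.50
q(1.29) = 10.29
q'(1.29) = 12.82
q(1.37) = 11.35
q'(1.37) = 13.78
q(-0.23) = -2.97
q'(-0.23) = 9.24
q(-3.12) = -106.17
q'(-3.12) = 78.89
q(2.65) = 43.37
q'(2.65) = 39.54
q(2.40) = 34.33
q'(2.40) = 32.96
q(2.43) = 35.33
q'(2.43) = 33.71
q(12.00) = 3263.00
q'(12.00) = 824.00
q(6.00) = 407.00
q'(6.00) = 200.00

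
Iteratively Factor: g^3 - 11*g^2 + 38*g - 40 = (g - 5)*(g^2 - 6*g + 8) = (g - 5)*(g - 4)*(g - 2)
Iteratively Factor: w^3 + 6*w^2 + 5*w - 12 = (w + 3)*(w^2 + 3*w - 4) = (w + 3)*(w + 4)*(w - 1)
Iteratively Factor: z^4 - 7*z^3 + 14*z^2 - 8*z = (z - 1)*(z^3 - 6*z^2 + 8*z) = (z - 2)*(z - 1)*(z^2 - 4*z) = (z - 4)*(z - 2)*(z - 1)*(z)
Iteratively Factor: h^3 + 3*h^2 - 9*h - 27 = (h - 3)*(h^2 + 6*h + 9) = (h - 3)*(h + 3)*(h + 3)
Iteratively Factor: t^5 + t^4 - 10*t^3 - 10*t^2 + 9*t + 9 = (t - 1)*(t^4 + 2*t^3 - 8*t^2 - 18*t - 9) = (t - 1)*(t + 1)*(t^3 + t^2 - 9*t - 9) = (t - 1)*(t + 1)*(t + 3)*(t^2 - 2*t - 3) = (t - 3)*(t - 1)*(t + 1)*(t + 3)*(t + 1)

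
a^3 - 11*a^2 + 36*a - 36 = (a - 6)*(a - 3)*(a - 2)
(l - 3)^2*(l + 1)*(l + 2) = l^4 - 3*l^3 - 7*l^2 + 15*l + 18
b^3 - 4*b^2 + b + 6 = (b - 3)*(b - 2)*(b + 1)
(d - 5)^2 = d^2 - 10*d + 25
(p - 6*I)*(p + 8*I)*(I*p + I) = I*p^3 - 2*p^2 + I*p^2 - 2*p + 48*I*p + 48*I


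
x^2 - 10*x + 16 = (x - 8)*(x - 2)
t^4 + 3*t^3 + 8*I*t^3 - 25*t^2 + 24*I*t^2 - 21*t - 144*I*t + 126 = (t - 3)*(t + 6)*(t + I)*(t + 7*I)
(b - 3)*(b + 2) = b^2 - b - 6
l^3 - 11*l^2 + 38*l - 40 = (l - 5)*(l - 4)*(l - 2)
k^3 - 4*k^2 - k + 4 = (k - 4)*(k - 1)*(k + 1)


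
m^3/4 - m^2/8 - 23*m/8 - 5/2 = (m/4 + 1/4)*(m - 4)*(m + 5/2)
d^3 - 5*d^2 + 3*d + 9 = (d - 3)^2*(d + 1)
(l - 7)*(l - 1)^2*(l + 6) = l^4 - 3*l^3 - 39*l^2 + 83*l - 42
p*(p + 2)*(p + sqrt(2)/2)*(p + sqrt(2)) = p^4 + 2*p^3 + 3*sqrt(2)*p^3/2 + p^2 + 3*sqrt(2)*p^2 + 2*p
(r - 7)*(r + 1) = r^2 - 6*r - 7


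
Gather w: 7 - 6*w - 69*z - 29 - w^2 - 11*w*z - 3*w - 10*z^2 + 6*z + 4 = -w^2 + w*(-11*z - 9) - 10*z^2 - 63*z - 18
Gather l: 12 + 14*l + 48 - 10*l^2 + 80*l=-10*l^2 + 94*l + 60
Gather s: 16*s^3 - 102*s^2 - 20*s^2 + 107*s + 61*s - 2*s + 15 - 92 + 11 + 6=16*s^3 - 122*s^2 + 166*s - 60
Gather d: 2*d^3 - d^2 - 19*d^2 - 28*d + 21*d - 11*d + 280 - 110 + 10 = 2*d^3 - 20*d^2 - 18*d + 180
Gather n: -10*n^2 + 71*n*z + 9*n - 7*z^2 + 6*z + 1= -10*n^2 + n*(71*z + 9) - 7*z^2 + 6*z + 1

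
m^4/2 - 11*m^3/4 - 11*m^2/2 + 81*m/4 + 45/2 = (m/2 + 1/2)*(m - 6)*(m - 3)*(m + 5/2)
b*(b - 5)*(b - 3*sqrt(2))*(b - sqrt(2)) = b^4 - 4*sqrt(2)*b^3 - 5*b^3 + 6*b^2 + 20*sqrt(2)*b^2 - 30*b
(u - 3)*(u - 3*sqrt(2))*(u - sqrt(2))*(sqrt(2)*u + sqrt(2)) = sqrt(2)*u^4 - 8*u^3 - 2*sqrt(2)*u^3 + 3*sqrt(2)*u^2 + 16*u^2 - 12*sqrt(2)*u + 24*u - 18*sqrt(2)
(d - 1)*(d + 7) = d^2 + 6*d - 7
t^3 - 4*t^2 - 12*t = t*(t - 6)*(t + 2)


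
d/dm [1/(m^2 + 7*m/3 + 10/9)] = 27*(-6*m - 7)/(9*m^2 + 21*m + 10)^2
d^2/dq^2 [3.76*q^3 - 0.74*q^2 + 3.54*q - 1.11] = 22.56*q - 1.48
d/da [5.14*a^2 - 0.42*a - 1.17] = 10.28*a - 0.42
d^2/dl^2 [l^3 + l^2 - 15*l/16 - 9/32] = 6*l + 2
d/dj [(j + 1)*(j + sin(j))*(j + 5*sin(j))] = (j + 1)*(j + sin(j))*(5*cos(j) + 1) + (j + 1)*(j + 5*sin(j))*(cos(j) + 1) + (j + sin(j))*(j + 5*sin(j))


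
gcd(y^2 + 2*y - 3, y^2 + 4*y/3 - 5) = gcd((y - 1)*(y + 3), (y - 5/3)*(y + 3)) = y + 3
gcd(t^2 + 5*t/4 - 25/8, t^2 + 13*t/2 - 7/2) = 1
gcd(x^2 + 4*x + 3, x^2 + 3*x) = x + 3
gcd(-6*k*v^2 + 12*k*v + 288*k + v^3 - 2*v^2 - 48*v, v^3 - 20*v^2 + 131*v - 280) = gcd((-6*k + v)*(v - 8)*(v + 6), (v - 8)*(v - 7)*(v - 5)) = v - 8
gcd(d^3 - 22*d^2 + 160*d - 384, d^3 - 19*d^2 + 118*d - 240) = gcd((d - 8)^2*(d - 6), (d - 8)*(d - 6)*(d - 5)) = d^2 - 14*d + 48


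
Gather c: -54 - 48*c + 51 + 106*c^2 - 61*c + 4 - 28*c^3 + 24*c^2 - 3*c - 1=-28*c^3 + 130*c^2 - 112*c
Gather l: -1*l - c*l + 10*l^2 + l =-c*l + 10*l^2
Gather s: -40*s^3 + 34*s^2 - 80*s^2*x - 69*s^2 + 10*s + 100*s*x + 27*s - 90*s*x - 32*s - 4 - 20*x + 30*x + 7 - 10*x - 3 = -40*s^3 + s^2*(-80*x - 35) + s*(10*x + 5)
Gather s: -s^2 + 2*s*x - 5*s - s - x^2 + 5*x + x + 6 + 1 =-s^2 + s*(2*x - 6) - x^2 + 6*x + 7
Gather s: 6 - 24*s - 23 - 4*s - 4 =-28*s - 21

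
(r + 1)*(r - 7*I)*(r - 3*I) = r^3 + r^2 - 10*I*r^2 - 21*r - 10*I*r - 21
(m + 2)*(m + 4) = m^2 + 6*m + 8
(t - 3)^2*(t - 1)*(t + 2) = t^4 - 5*t^3 + t^2 + 21*t - 18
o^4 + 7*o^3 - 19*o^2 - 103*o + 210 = (o - 3)*(o - 2)*(o + 5)*(o + 7)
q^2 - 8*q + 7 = (q - 7)*(q - 1)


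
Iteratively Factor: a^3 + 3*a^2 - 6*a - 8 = (a + 4)*(a^2 - a - 2) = (a - 2)*(a + 4)*(a + 1)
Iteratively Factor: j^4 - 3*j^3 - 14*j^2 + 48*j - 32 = (j - 2)*(j^3 - j^2 - 16*j + 16) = (j - 2)*(j - 1)*(j^2 - 16) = (j - 4)*(j - 2)*(j - 1)*(j + 4)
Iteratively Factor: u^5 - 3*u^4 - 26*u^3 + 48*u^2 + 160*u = (u - 5)*(u^4 + 2*u^3 - 16*u^2 - 32*u) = u*(u - 5)*(u^3 + 2*u^2 - 16*u - 32) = u*(u - 5)*(u - 4)*(u^2 + 6*u + 8) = u*(u - 5)*(u - 4)*(u + 2)*(u + 4)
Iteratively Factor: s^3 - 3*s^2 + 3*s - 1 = (s - 1)*(s^2 - 2*s + 1) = (s - 1)^2*(s - 1)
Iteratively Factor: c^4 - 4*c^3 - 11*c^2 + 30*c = (c + 3)*(c^3 - 7*c^2 + 10*c) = (c - 2)*(c + 3)*(c^2 - 5*c) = c*(c - 2)*(c + 3)*(c - 5)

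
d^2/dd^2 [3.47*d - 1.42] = 0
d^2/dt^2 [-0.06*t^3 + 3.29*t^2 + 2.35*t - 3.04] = 6.58 - 0.36*t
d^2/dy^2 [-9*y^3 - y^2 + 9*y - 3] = -54*y - 2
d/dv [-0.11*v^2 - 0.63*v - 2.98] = -0.22*v - 0.63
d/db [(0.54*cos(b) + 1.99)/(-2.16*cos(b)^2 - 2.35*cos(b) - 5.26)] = (1.1664*sin(b)^2 - 8.5968*cos(b) - 3.0025)*sin(b)/(2.16*cos(b)^2 + 2.35*cos(b) + 5.26)^2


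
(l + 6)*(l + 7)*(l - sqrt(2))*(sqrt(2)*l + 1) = sqrt(2)*l^4 - l^3 + 13*sqrt(2)*l^3 - 13*l^2 + 41*sqrt(2)*l^2 - 42*l - 13*sqrt(2)*l - 42*sqrt(2)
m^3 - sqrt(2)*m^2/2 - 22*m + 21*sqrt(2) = (m - 3*sqrt(2))*(m - sqrt(2))*(m + 7*sqrt(2)/2)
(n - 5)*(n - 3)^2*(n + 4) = n^4 - 7*n^3 - 5*n^2 + 111*n - 180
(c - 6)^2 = c^2 - 12*c + 36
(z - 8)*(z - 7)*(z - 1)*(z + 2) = z^4 - 14*z^3 + 39*z^2 + 86*z - 112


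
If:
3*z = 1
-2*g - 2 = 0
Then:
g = -1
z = 1/3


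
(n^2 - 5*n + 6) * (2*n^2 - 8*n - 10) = 2*n^4 - 18*n^3 + 42*n^2 + 2*n - 60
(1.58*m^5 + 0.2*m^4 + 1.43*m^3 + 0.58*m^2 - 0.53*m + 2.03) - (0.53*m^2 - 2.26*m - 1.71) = 1.58*m^5 + 0.2*m^4 + 1.43*m^3 + 0.0499999999999999*m^2 + 1.73*m + 3.74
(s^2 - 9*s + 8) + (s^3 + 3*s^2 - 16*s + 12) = s^3 + 4*s^2 - 25*s + 20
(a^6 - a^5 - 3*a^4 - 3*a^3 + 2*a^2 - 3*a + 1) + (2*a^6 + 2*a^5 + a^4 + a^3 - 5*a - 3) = 3*a^6 + a^5 - 2*a^4 - 2*a^3 + 2*a^2 - 8*a - 2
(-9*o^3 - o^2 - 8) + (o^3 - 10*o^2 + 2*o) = -8*o^3 - 11*o^2 + 2*o - 8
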